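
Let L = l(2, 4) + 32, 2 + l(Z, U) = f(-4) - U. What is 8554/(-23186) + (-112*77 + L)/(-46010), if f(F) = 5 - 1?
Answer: -48577264/266696965 ≈ -0.18214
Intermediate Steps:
f(F) = 4
l(Z, U) = 2 - U (l(Z, U) = -2 + (4 - U) = 2 - U)
L = 30 (L = (2 - 1*4) + 32 = (2 - 4) + 32 = -2 + 32 = 30)
8554/(-23186) + (-112*77 + L)/(-46010) = 8554/(-23186) + (-112*77 + 30)/(-46010) = 8554*(-1/23186) + (-8624 + 30)*(-1/46010) = -4277/11593 - 8594*(-1/46010) = -4277/11593 + 4297/23005 = -48577264/266696965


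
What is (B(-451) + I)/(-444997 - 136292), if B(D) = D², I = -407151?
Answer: 203750/581289 ≈ 0.35051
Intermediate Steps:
(B(-451) + I)/(-444997 - 136292) = ((-451)² - 407151)/(-444997 - 136292) = (203401 - 407151)/(-581289) = -203750*(-1/581289) = 203750/581289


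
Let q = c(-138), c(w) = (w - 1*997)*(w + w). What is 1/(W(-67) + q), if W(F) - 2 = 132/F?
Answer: 67/20988422 ≈ 3.1922e-6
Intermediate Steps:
c(w) = 2*w*(-997 + w) (c(w) = (w - 997)*(2*w) = (-997 + w)*(2*w) = 2*w*(-997 + w))
W(F) = 2 + 132/F
q = 313260 (q = 2*(-138)*(-997 - 138) = 2*(-138)*(-1135) = 313260)
1/(W(-67) + q) = 1/((2 + 132/(-67)) + 313260) = 1/((2 + 132*(-1/67)) + 313260) = 1/((2 - 132/67) + 313260) = 1/(2/67 + 313260) = 1/(20988422/67) = 67/20988422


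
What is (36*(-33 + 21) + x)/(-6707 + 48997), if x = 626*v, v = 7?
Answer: 395/4229 ≈ 0.093403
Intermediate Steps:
x = 4382 (x = 626*7 = 4382)
(36*(-33 + 21) + x)/(-6707 + 48997) = (36*(-33 + 21) + 4382)/(-6707 + 48997) = (36*(-12) + 4382)/42290 = (-432 + 4382)*(1/42290) = 3950*(1/42290) = 395/4229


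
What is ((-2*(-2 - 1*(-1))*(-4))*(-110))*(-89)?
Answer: -78320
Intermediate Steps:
((-2*(-2 - 1*(-1))*(-4))*(-110))*(-89) = ((-2*(-2 + 1)*(-4))*(-110))*(-89) = ((-2*(-1)*(-4))*(-110))*(-89) = ((2*(-4))*(-110))*(-89) = -8*(-110)*(-89) = 880*(-89) = -78320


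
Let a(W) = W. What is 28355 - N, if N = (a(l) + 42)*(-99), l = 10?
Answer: 33503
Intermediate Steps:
N = -5148 (N = (10 + 42)*(-99) = 52*(-99) = -5148)
28355 - N = 28355 - 1*(-5148) = 28355 + 5148 = 33503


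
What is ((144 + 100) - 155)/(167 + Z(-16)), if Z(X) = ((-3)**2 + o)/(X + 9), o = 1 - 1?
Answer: 623/1160 ≈ 0.53707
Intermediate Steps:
o = 0
Z(X) = 9/(9 + X) (Z(X) = ((-3)**2 + 0)/(X + 9) = (9 + 0)/(9 + X) = 9/(9 + X))
((144 + 100) - 155)/(167 + Z(-16)) = ((144 + 100) - 155)/(167 + 9/(9 - 16)) = (244 - 155)/(167 + 9/(-7)) = 89/(167 + 9*(-1/7)) = 89/(167 - 9/7) = 89/(1160/7) = 89*(7/1160) = 623/1160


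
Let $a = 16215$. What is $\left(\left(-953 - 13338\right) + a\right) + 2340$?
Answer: $4264$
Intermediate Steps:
$\left(\left(-953 - 13338\right) + a\right) + 2340 = \left(\left(-953 - 13338\right) + 16215\right) + 2340 = \left(-14291 + 16215\right) + 2340 = 1924 + 2340 = 4264$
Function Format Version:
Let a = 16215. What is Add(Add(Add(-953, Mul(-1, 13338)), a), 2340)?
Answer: 4264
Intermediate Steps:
Add(Add(Add(-953, Mul(-1, 13338)), a), 2340) = Add(Add(Add(-953, Mul(-1, 13338)), 16215), 2340) = Add(Add(Add(-953, -13338), 16215), 2340) = Add(Add(-14291, 16215), 2340) = Add(1924, 2340) = 4264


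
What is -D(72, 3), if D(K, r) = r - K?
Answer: 69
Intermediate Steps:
-D(72, 3) = -(3 - 1*72) = -(3 - 72) = -1*(-69) = 69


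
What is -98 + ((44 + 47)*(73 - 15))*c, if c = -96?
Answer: -506786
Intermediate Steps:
-98 + ((44 + 47)*(73 - 15))*c = -98 + ((44 + 47)*(73 - 15))*(-96) = -98 + (91*58)*(-96) = -98 + 5278*(-96) = -98 - 506688 = -506786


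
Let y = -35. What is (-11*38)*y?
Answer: 14630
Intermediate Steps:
(-11*38)*y = -11*38*(-35) = -418*(-35) = 14630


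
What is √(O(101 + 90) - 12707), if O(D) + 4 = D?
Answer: 2*I*√3130 ≈ 111.89*I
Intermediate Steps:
O(D) = -4 + D
√(O(101 + 90) - 12707) = √((-4 + (101 + 90)) - 12707) = √((-4 + 191) - 12707) = √(187 - 12707) = √(-12520) = 2*I*√3130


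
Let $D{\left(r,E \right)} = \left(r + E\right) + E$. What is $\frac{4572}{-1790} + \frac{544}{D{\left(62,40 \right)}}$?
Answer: $\frac{81134}{63545} \approx 1.2768$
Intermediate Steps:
$D{\left(r,E \right)} = r + 2 E$ ($D{\left(r,E \right)} = \left(E + r\right) + E = r + 2 E$)
$\frac{4572}{-1790} + \frac{544}{D{\left(62,40 \right)}} = \frac{4572}{-1790} + \frac{544}{62 + 2 \cdot 40} = 4572 \left(- \frac{1}{1790}\right) + \frac{544}{62 + 80} = - \frac{2286}{895} + \frac{544}{142} = - \frac{2286}{895} + 544 \cdot \frac{1}{142} = - \frac{2286}{895} + \frac{272}{71} = \frac{81134}{63545}$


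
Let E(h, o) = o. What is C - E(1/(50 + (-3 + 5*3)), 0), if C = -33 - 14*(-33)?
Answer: 429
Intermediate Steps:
C = 429 (C = -33 + 462 = 429)
C - E(1/(50 + (-3 + 5*3)), 0) = 429 - 1*0 = 429 + 0 = 429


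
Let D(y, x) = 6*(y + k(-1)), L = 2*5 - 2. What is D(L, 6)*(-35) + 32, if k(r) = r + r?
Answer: -1228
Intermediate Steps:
k(r) = 2*r
L = 8 (L = 10 - 2 = 8)
D(y, x) = -12 + 6*y (D(y, x) = 6*(y + 2*(-1)) = 6*(y - 2) = 6*(-2 + y) = -12 + 6*y)
D(L, 6)*(-35) + 32 = (-12 + 6*8)*(-35) + 32 = (-12 + 48)*(-35) + 32 = 36*(-35) + 32 = -1260 + 32 = -1228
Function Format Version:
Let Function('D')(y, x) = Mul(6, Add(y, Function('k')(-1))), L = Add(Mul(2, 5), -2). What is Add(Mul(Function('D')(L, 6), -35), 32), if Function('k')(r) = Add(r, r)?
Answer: -1228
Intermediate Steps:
Function('k')(r) = Mul(2, r)
L = 8 (L = Add(10, -2) = 8)
Function('D')(y, x) = Add(-12, Mul(6, y)) (Function('D')(y, x) = Mul(6, Add(y, Mul(2, -1))) = Mul(6, Add(y, -2)) = Mul(6, Add(-2, y)) = Add(-12, Mul(6, y)))
Add(Mul(Function('D')(L, 6), -35), 32) = Add(Mul(Add(-12, Mul(6, 8)), -35), 32) = Add(Mul(Add(-12, 48), -35), 32) = Add(Mul(36, -35), 32) = Add(-1260, 32) = -1228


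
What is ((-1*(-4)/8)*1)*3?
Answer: 3/2 ≈ 1.5000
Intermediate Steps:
((-1*(-4)/8)*1)*3 = ((4*(⅛))*1)*3 = ((½)*1)*3 = (½)*3 = 3/2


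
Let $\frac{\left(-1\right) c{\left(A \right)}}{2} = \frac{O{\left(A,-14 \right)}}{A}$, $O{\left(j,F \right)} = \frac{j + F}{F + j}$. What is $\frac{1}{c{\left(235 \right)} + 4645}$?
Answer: $\frac{235}{1091573} \approx 0.00021529$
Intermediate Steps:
$O{\left(j,F \right)} = 1$ ($O{\left(j,F \right)} = \frac{F + j}{F + j} = 1$)
$c{\left(A \right)} = - \frac{2}{A}$ ($c{\left(A \right)} = - 2 \cdot 1 \frac{1}{A} = - \frac{2}{A}$)
$\frac{1}{c{\left(235 \right)} + 4645} = \frac{1}{- \frac{2}{235} + 4645} = \frac{1}{\frac{1091573}{235}} = \frac{235}{1091573}$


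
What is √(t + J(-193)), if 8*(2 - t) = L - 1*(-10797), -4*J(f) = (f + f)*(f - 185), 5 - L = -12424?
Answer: I*√157513/2 ≈ 198.44*I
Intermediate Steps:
L = 12429 (L = 5 - 1*(-12424) = 5 + 12424 = 12429)
J(f) = -f*(-185 + f)/2 (J(f) = -(f + f)*(f - 185)/4 = -2*f*(-185 + f)/4 = -f*(-185 + f)/2)
t = -11605/4 (t = 2 - (12429 - 1*(-10797))/8 = 2 - (12429 + 10797)/8 = 2 - ⅛*23226 = 2 - 11613/4 = -11605/4 ≈ -2901.3)
√(t + J(-193)) = √(-11605/4 + (½)*(-193)*(185 - 1*(-193))) = √(-11605/4 + (½)*(-193)*(185 + 193)) = √(-11605/4 + (½)*(-193)*378) = √(-11605/4 - 36477) = √(-157513/4) = I*√157513/2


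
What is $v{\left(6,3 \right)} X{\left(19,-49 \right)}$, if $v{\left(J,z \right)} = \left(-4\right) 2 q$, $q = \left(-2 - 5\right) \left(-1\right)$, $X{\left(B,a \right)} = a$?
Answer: $2744$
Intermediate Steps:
$q = 7$ ($q = \left(-7\right) \left(-1\right) = 7$)
$v{\left(J,z \right)} = -56$ ($v{\left(J,z \right)} = \left(-4\right) 2 \cdot 7 = \left(-8\right) 7 = -56$)
$v{\left(6,3 \right)} X{\left(19,-49 \right)} = \left(-56\right) \left(-49\right) = 2744$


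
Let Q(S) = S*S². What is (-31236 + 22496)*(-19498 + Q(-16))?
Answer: 206211560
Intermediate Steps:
Q(S) = S³
(-31236 + 22496)*(-19498 + Q(-16)) = (-31236 + 22496)*(-19498 + (-16)³) = -8740*(-19498 - 4096) = -8740*(-23594) = 206211560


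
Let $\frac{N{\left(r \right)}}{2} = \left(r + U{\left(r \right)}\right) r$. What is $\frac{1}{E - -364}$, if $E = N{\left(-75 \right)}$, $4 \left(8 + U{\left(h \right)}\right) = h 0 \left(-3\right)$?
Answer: $\frac{1}{12814} \approx 7.804 \cdot 10^{-5}$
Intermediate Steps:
$U{\left(h \right)} = -8$ ($U{\left(h \right)} = -8 + \frac{h 0 \left(-3\right)}{4} = -8 + \frac{0 \left(-3\right)}{4} = -8 + \frac{1}{4} \cdot 0 = -8 + 0 = -8$)
$N{\left(r \right)} = 2 r \left(-8 + r\right)$ ($N{\left(r \right)} = 2 \left(r - 8\right) r = 2 \left(-8 + r\right) r = 2 r \left(-8 + r\right)$)
$E = 12450$ ($E = 2 \left(-75\right) \left(-8 - 75\right) = 2 \left(-75\right) \left(-83\right) = 12450$)
$\frac{1}{E - -364} = \frac{1}{12450 - -364} = \frac{1}{12450 + \left(-35 + 399\right)} = \frac{1}{12450 + 364} = \frac{1}{12814}$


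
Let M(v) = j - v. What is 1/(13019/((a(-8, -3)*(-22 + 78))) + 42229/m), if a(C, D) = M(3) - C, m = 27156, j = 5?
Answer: 3801840/94298051 ≈ 0.040317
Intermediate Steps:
M(v) = 5 - v
a(C, D) = 2 - C (a(C, D) = (5 - 1*3) - C = (5 - 3) - C = 2 - C)
1/(13019/((a(-8, -3)*(-22 + 78))) + 42229/m) = 1/(13019/(((2 - 1*(-8))*(-22 + 78))) + 42229/27156) = 1/(13019/(((2 + 8)*56)) + 42229*(1/27156)) = 1/(13019/((10*56)) + 42229/27156) = 1/(13019/560 + 42229/27156) = 1/(94298051/3801840) = 3801840/94298051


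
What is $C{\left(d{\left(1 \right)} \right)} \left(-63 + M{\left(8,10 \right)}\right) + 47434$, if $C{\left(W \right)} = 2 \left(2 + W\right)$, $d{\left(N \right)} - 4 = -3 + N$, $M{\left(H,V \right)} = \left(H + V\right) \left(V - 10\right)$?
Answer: $46930$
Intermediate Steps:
$M{\left(H,V \right)} = \left(-10 + V\right) \left(H + V\right)$ ($M{\left(H,V \right)} = \left(H + V\right) \left(-10 + V\right) = \left(-10 + V\right) \left(H + V\right)$)
$d{\left(N \right)} = 1 + N$ ($d{\left(N \right)} = 4 + \left(-3 + N\right) = 1 + N$)
$C{\left(W \right)} = 4 + 2 W$
$C{\left(d{\left(1 \right)} \right)} \left(-63 + M{\left(8,10 \right)}\right) + 47434 = \left(4 + 2 \left(1 + 1\right)\right) \left(-63 + \left(10^{2} - 80 - 100 + 8 \cdot 10\right)\right) + 47434 = \left(4 + 2 \cdot 2\right) \left(-63 + \left(100 - 80 - 100 + 80\right)\right) + 47434 = \left(4 + 4\right) \left(-63 + 0\right) + 47434 = 8 \left(-63\right) + 47434 = -504 + 47434 = 46930$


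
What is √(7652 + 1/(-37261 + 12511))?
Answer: √20832569890/1650 ≈ 87.476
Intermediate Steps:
√(7652 + 1/(-37261 + 12511)) = √(7652 + 1/(-24750)) = √(7652 - 1/24750) = √(189386999/24750) = √20832569890/1650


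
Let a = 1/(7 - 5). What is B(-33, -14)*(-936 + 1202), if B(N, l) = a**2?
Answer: 133/2 ≈ 66.500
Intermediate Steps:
a = 1/2 ≈ 0.50000
B(N, l) = 1/4 (B(N, l) = (1/2)**2 = 1/4)
B(-33, -14)*(-936 + 1202) = (-936 + 1202)/4 = (1/4)*266 = 133/2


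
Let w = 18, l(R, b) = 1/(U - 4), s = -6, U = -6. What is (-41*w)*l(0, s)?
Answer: 369/5 ≈ 73.800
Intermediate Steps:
l(R, b) = -⅒ (l(R, b) = 1/(-6 - 4) = 1/(-10) = -⅒)
(-41*w)*l(0, s) = -41*18*(-⅒) = -738*(-⅒) = 369/5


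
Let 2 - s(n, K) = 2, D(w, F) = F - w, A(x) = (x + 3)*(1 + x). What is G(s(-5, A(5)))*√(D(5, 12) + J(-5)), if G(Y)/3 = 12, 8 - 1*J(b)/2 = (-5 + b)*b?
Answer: 36*I*√77 ≈ 315.9*I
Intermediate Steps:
J(b) = 16 - 2*b*(-5 + b) (J(b) = 16 - 2*(-5 + b)*b = 16 - 2*b*(-5 + b))
A(x) = (1 + x)*(3 + x) (A(x) = (3 + x)*(1 + x) = (1 + x)*(3 + x))
s(n, K) = 0 (s(n, K) = 2 - 1*2 = 2 - 2 = 0)
G(Y) = 36 (G(Y) = 3*12 = 36)
G(s(-5, A(5)))*√(D(5, 12) + J(-5)) = 36*√((12 - 1*5) + (16 - 2*(-5)² + 10*(-5))) = 36*√((12 - 5) + (16 - 2*25 - 50)) = 36*√(7 + (16 - 50 - 50)) = 36*√(7 - 84) = 36*√(-77) = 36*(I*√77) = 36*I*√77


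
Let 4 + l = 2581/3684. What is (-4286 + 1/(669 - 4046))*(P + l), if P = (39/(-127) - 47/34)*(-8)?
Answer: -1176091836753925/26859834012 ≈ -43786.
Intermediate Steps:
l = -12155/3684 (l = -4 + 2581/3684 = -12155/3684 ≈ -3.2994)
P = 29180/2159 (P = (39*(-1/127) - 47*1/34)*(-8) = (-39/127 - 47/34)*(-8) = -7295/4318*(-8) = 29180/2159 ≈ 13.516)
(-4286 + 1/(669 - 4046))*(P + l) = (-4286 + 1/(669 - 4046))*(29180/2159 - 12155/3684) = (-4286 + 1/(-3377))*(81256475/7953756) = (-4286 - 1/3377)*(81256475/7953756) = -14473823/3377*81256475/7953756 = -1176091836753925/26859834012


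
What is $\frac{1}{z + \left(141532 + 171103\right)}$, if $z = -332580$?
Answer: $- \frac{1}{19945} \approx -5.0138 \cdot 10^{-5}$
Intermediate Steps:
$\frac{1}{z + \left(141532 + 171103\right)} = \frac{1}{-332580 + \left(141532 + 171103\right)} = \frac{1}{-332580 + 312635} = \frac{1}{-19945} = - \frac{1}{19945}$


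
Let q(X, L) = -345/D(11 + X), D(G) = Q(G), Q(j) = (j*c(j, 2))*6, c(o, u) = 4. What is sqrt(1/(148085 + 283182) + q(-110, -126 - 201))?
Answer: sqrt(470565314377378)/56927244 ≈ 0.38106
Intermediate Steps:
Q(j) = 24*j (Q(j) = (j*4)*6 = (4*j)*6 = 24*j)
D(G) = 24*G
q(X, L) = -345/(264 + 24*X) (q(X, L) = -345*1/(24*(11 + X)) = -345/(264 + 24*X))
sqrt(1/(148085 + 283182) + q(-110, -126 - 201)) = sqrt(1/(148085 + 283182) - 115/(88 + 8*(-110))) = sqrt(1/431267 - 115/(88 - 880)) = sqrt(1/431267 - 115/(-792)) = sqrt(1/431267 - 115*(-1/792)) = sqrt(1/431267 + 115/792) = sqrt(49596497/341563464) = sqrt(470565314377378)/56927244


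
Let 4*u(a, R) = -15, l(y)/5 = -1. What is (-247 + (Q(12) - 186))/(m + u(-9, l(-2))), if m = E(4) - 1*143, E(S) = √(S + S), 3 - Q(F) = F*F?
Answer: 32872/8401 + 448*√2/8401 ≈ 3.9883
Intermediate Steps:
Q(F) = 3 - F² (Q(F) = 3 - F*F = 3 - F²)
l(y) = -5 (l(y) = 5*(-1) = -5)
u(a, R) = -15/4 (u(a, R) = (¼)*(-15) = -15/4)
E(S) = √2*√S (E(S) = √(2*S) = √2*√S)
m = -143 + 2*√2 (m = √2*√4 - 1*143 = √2*2 - 143 = 2*√2 - 143 = -143 + 2*√2 ≈ -140.17)
(-247 + (Q(12) - 186))/(m + u(-9, l(-2))) = (-247 + ((3 - 1*12²) - 186))/((-143 + 2*√2) - 15/4) = (-247 + ((3 - 1*144) - 186))/(-587/4 + 2*√2) = (-247 + ((3 - 144) - 186))/(-587/4 + 2*√2) = (-247 + (-141 - 186))/(-587/4 + 2*√2) = (-247 - 327)/(-587/4 + 2*√2) = -574/(-587/4 + 2*√2)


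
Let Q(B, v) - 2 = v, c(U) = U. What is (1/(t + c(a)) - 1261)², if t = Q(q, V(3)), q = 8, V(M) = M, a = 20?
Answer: 993762576/625 ≈ 1.5900e+6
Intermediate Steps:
Q(B, v) = 2 + v
t = 5 (t = 2 + 3 = 5)
(1/(t + c(a)) - 1261)² = (1/(5 + 20) - 1261)² = (1/25 - 1261)² = (-31524/25)² = 993762576/625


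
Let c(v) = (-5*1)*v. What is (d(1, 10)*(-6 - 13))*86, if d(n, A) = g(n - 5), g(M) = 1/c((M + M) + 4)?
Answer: -817/10 ≈ -81.700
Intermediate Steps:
c(v) = -5*v
g(M) = 1/(-20 - 10*M) (g(M) = 1/(-5*((M + M) + 4)) = 1/(-5*(2*M + 4)) = 1/(-5*(4 + 2*M)) = 1/(-20 - 10*M))
d(n, A) = 1/(10*(3 - n)) (d(n, A) = 1/(10*(-2 - (n - 5))) = 1/(10*(-2 - (-5 + n))) = 1/(10*(-2 + (5 - n))) = 1/(10*(3 - n)))
(d(1, 10)*(-6 - 13))*86 = ((1/(10*(3 - 1*1)))*(-6 - 13))*86 = ((1/(10*(3 - 1)))*(-19))*86 = (((⅒)/2)*(-19))*86 = (((⅒)*(½))*(-19))*86 = ((1/20)*(-19))*86 = -19/20*86 = -817/10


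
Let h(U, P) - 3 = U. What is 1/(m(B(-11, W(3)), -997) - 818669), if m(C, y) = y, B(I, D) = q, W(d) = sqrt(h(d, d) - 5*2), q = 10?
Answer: -1/819666 ≈ -1.2200e-6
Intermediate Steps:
h(U, P) = 3 + U
W(d) = sqrt(-7 + d) (W(d) = sqrt((3 + d) - 5*2) = sqrt((3 + d) - 10) = sqrt(-7 + d))
B(I, D) = 10
1/(m(B(-11, W(3)), -997) - 818669) = 1/(-997 - 818669) = 1/(-819666) = -1/819666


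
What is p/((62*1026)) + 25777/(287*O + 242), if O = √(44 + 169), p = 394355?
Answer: 6498890724907/1112321531196 + 7397999*√213/17486033 ≈ 12.017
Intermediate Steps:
O = √213 ≈ 14.595
p/((62*1026)) + 25777/(287*O + 242) = 394355/((62*1026)) + 25777/(287*√213 + 242) = 394355/63612 + 25777/(242 + 287*√213)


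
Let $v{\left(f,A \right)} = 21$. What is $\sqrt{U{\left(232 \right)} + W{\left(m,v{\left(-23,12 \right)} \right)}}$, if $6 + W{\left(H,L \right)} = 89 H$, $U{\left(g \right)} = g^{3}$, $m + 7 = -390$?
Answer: $\sqrt{12451829} \approx 3528.7$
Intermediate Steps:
$m = -397$ ($m = -7 - 390 = -397$)
$W{\left(H,L \right)} = -6 + 89 H$
$\sqrt{U{\left(232 \right)} + W{\left(m,v{\left(-23,12 \right)} \right)}} = \sqrt{232^{3} + \left(-6 + 89 \left(-397\right)\right)} = \sqrt{12487168 - 35339} = \sqrt{12451829}$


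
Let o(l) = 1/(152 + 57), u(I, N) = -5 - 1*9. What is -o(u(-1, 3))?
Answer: -1/209 ≈ -0.0047847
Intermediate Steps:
u(I, N) = -14 (u(I, N) = -5 - 9 = -14)
o(l) = 1/209
-o(u(-1, 3)) = -1*1/209 = -1/209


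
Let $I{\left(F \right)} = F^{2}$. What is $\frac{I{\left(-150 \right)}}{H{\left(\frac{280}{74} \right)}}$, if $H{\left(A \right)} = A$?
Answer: $\frac{41625}{7} \approx 5946.4$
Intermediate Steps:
$\frac{I{\left(-150 \right)}}{H{\left(\frac{280}{74} \right)}} = \frac{\left(-150\right)^{2}}{280 \cdot \frac{1}{74}} = \frac{22500}{280 \cdot \frac{1}{74}} = \frac{22500}{\frac{140}{37}} = 22500 \cdot \frac{37}{140} = \frac{41625}{7}$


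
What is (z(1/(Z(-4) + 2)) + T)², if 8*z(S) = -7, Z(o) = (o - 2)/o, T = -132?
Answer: 1129969/64 ≈ 17656.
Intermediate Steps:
Z(o) = (-2 + o)/o
z(S) = -7/8 (z(S) = (⅛)*(-7) = -7/8)
(z(1/(Z(-4) + 2)) + T)² = (-7/8 - 132)² = (-1063/8)² = 1129969/64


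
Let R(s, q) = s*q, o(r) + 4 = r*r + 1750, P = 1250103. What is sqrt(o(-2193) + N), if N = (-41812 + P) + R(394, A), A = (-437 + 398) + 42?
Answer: 2*sqrt(1505117) ≈ 2453.7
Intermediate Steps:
o(r) = 1746 + r**2 (o(r) = -4 + (r*r + 1750) = -4 + (r**2 + 1750) = -4 + (1750 + r**2) = 1746 + r**2)
A = 3 (A = -39 + 42 = 3)
R(s, q) = q*s
N = 1209473 (N = (-41812 + 1250103) + 3*394 = 1208291 + 1182 = 1209473)
sqrt(o(-2193) + N) = sqrt((1746 + (-2193)**2) + 1209473) = sqrt((1746 + 4809249) + 1209473) = sqrt(4810995 + 1209473) = sqrt(6020468) = 2*sqrt(1505117)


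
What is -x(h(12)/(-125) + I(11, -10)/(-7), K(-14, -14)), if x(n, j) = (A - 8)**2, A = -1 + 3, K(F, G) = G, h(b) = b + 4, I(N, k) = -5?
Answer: -36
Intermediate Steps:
h(b) = 4 + b
A = 2
x(n, j) = 36 (x(n, j) = (2 - 8)**2 = (-6)**2 = 36)
-x(h(12)/(-125) + I(11, -10)/(-7), K(-14, -14)) = -1*36 = -36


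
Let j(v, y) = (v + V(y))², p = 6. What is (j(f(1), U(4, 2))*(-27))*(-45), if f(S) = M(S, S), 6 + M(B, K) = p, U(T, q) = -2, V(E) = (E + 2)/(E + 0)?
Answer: 0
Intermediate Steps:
V(E) = (2 + E)/E
M(B, K) = 0 (M(B, K) = -6 + 6 = 0)
f(S) = 0
j(v, y) = (v + (2 + y)/y)²
(j(f(1), U(4, 2))*(-27))*(-45) = (((2 - 2 + 0*(-2))²/(-2)²)*(-27))*(-45) = (((2 - 2 + 0)²/4)*(-27))*(-45) = (((¼)*0²)*(-27))*(-45) = (((¼)*0)*(-27))*(-45) = (0*(-27))*(-45) = 0*(-45) = 0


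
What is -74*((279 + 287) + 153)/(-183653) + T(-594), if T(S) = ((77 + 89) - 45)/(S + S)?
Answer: 3726065/19834524 ≈ 0.18786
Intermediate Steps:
T(S) = 121/(2*S) (T(S) = (166 - 45)/((2*S)) = 121*(1/(2*S)) = 121/(2*S))
-74*((279 + 287) + 153)/(-183653) + T(-594) = -74*((279 + 287) + 153)/(-183653) + (121/2)/(-594) = -74*(566 + 153)*(-1/183653) + (121/2)*(-1/594) = -74*719*(-1/183653) - 11/108 = -53206*(-1/183653) - 11/108 = 53206/183653 - 11/108 = 3726065/19834524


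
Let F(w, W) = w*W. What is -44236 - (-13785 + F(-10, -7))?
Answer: -30521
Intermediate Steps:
F(w, W) = W*w
-44236 - (-13785 + F(-10, -7)) = -44236 - (-13785 - 7*(-10)) = -44236 - (-13785 + 70) = -44236 - 1*(-13715) = -44236 + 13715 = -30521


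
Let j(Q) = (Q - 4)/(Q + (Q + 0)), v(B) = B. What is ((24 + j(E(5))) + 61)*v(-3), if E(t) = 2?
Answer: -507/2 ≈ -253.50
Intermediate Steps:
j(Q) = (-4 + Q)/(2*Q) (j(Q) = (-4 + Q)/(Q + Q) = (-4 + Q)/((2*Q)) = (-4 + Q)*(1/(2*Q)) = (-4 + Q)/(2*Q))
((24 + j(E(5))) + 61)*v(-3) = ((24 + (1/2)*(-4 + 2)/2) + 61)*(-3) = ((24 + (1/2)*(1/2)*(-2)) + 61)*(-3) = ((24 - 1/2) + 61)*(-3) = (47/2 + 61)*(-3) = (169/2)*(-3) = -507/2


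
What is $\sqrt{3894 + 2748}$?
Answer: $9 \sqrt{82} \approx 81.498$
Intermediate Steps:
$\sqrt{3894 + 2748} = \sqrt{6642} = 9 \sqrt{82}$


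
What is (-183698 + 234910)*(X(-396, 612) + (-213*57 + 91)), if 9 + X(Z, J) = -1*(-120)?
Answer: -611420068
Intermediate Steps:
X(Z, J) = 111 (X(Z, J) = -9 - 1*(-120) = -9 + 120 = 111)
(-183698 + 234910)*(X(-396, 612) + (-213*57 + 91)) = (-183698 + 234910)*(111 + (-213*57 + 91)) = 51212*(111 + (-12141 + 91)) = 51212*(111 - 12050) = 51212*(-11939) = -611420068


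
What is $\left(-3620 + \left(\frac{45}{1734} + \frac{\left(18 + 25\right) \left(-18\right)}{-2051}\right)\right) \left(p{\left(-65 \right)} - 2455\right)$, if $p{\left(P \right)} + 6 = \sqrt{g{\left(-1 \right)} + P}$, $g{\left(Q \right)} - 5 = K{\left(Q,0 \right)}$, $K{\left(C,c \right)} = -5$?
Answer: $\frac{10560033420803}{1185478} - \frac{4290952223 i \sqrt{65}}{1185478} \approx 8.9078 \cdot 10^{6} - 29182.0 i$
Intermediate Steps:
$g{\left(Q \right)} = 0$ ($g{\left(Q \right)} = 5 - 5 = 0$)
$p{\left(P \right)} = -6 + \sqrt{P}$ ($p{\left(P \right)} = -6 + \sqrt{0 + P} = -6 + \sqrt{P}$)
$\left(-3620 + \left(\frac{45}{1734} + \frac{\left(18 + 25\right) \left(-18\right)}{-2051}\right)\right) \left(p{\left(-65 \right)} - 2455\right) = \left(-3620 + \left(\frac{45}{1734} + \frac{\left(18 + 25\right) \left(-18\right)}{-2051}\right)\right) \left(\left(-6 + \sqrt{-65}\right) - 2455\right) = \left(-3620 + \left(45 \cdot \frac{1}{1734} + 43 \left(-18\right) \left(- \frac{1}{2051}\right)\right)\right) \left(\left(-6 + i \sqrt{65}\right) - 2455\right) = \left(-3620 + \left(\frac{15}{578} - - \frac{774}{2051}\right)\right) \left(-2461 + i \sqrt{65}\right) = \left(-3620 + \left(\frac{15}{578} + \frac{774}{2051}\right)\right) \left(-2461 + i \sqrt{65}\right) = \left(-3620 + \frac{478137}{1185478}\right) \left(-2461 + i \sqrt{65}\right) = - \frac{4290952223 \left(-2461 + i \sqrt{65}\right)}{1185478} = \frac{10560033420803}{1185478} - \frac{4290952223 i \sqrt{65}}{1185478}$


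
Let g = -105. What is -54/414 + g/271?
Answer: -3228/6233 ≈ -0.51789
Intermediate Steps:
-54/414 + g/271 = -54/414 - 105/271 = -54*1/414 - 105*1/271 = -3/23 - 105/271 = -3228/6233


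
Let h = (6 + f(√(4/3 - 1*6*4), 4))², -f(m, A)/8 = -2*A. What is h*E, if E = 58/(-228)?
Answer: -71050/57 ≈ -1246.5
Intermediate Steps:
f(m, A) = 16*A (f(m, A) = -(-16)*A = 16*A)
E = -29/114 (E = 58*(-1/228) = -29/114 ≈ -0.25439)
h = 4900 (h = (6 + 16*4)² = (6 + 64)² = 70² = 4900)
h*E = 4900*(-29/114) = -71050/57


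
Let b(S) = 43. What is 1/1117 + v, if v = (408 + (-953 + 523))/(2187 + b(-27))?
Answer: -11172/1245455 ≈ -0.0089702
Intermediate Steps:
v = -11/1115 (v = (408 + (-953 + 523))/(2187 + 43) = (408 - 430)/2230 = -22*1/2230 = -11/1115 ≈ -0.0098655)
1/1117 + v = 1/1117 - 11/1115 = -11172/1245455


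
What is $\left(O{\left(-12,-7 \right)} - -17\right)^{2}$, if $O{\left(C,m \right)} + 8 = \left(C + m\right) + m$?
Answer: $289$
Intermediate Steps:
$O{\left(C,m \right)} = -8 + C + 2 m$ ($O{\left(C,m \right)} = -8 + \left(\left(C + m\right) + m\right) = -8 + \left(C + 2 m\right) = -8 + C + 2 m$)
$\left(O{\left(-12,-7 \right)} - -17\right)^{2} = \left(\left(-8 - 12 + 2 \left(-7\right)\right) - -17\right)^{2} = \left(\left(-8 - 12 - 14\right) + \left(-60 + 77\right)\right)^{2} = \left(-34 + 17\right)^{2} = \left(-17\right)^{2} = 289$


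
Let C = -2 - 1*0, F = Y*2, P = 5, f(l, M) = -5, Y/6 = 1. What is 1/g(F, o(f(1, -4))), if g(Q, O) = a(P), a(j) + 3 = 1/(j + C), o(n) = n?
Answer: -3/8 ≈ -0.37500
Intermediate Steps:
Y = 6 (Y = 6*1 = 6)
F = 12 (F = 6*2 = 12)
C = -2 (C = -2 + 0 = -2)
a(j) = -3 + 1/(-2 + j) (a(j) = -3 + 1/(j - 2) = -3 + 1/(-2 + j))
g(Q, O) = -8/3 (g(Q, O) = (7 - 3*5)/(-2 + 5) = (7 - 15)/3 = (⅓)*(-8) = -8/3)
1/g(F, o(f(1, -4))) = 1/(-8/3) = -3/8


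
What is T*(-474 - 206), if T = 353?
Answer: -240040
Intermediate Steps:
T*(-474 - 206) = 353*(-474 - 206) = 353*(-680) = -240040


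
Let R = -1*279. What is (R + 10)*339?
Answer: -91191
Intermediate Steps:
R = -279
(R + 10)*339 = (-279 + 10)*339 = -269*339 = -91191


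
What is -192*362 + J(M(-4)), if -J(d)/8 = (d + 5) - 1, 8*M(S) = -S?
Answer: -69540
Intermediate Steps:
M(S) = -S/8 (M(S) = (-S)/8 = -S/8)
J(d) = -32 - 8*d (J(d) = -8*((d + 5) - 1) = -8*((5 + d) - 1) = -8*(4 + d) = -32 - 8*d)
-192*362 + J(M(-4)) = -192*362 + (-32 - (-1)*(-4)) = -69504 + (-32 - 8*1/2) = -69504 + (-32 - 4) = -69504 - 36 = -69540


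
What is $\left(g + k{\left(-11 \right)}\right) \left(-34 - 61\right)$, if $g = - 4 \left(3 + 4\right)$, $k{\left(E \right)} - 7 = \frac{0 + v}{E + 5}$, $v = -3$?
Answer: $\frac{3895}{2} \approx 1947.5$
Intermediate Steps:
$k{\left(E \right)} = 7 - \frac{3}{5 + E}$ ($k{\left(E \right)} = 7 + \frac{0 - 3}{E + 5} = 7 - \frac{3}{5 + E}$)
$g = -28$ ($g = \left(-4\right) 7 = -28$)
$\left(g + k{\left(-11 \right)}\right) \left(-34 - 61\right) = \left(-28 + \frac{32 + 7 \left(-11\right)}{5 - 11}\right) \left(-34 - 61\right) = \left(-28 + \frac{32 - 77}{-6}\right) \left(-34 - 61\right) = \left(-28 - - \frac{15}{2}\right) \left(-95\right) = \left(-28 + \frac{15}{2}\right) \left(-95\right) = \left(- \frac{41}{2}\right) \left(-95\right) = \frac{3895}{2}$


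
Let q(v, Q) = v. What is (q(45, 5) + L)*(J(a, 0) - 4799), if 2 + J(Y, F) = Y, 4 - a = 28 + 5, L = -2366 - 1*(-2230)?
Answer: 439530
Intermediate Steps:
L = -136 (L = -2366 + 2230 = -136)
a = -29 (a = 4 - (28 + 5) = 4 - 1*33 = 4 - 33 = -29)
J(Y, F) = -2 + Y
(q(45, 5) + L)*(J(a, 0) - 4799) = (45 - 136)*((-2 - 29) - 4799) = -91*(-31 - 4799) = -91*(-4830) = 439530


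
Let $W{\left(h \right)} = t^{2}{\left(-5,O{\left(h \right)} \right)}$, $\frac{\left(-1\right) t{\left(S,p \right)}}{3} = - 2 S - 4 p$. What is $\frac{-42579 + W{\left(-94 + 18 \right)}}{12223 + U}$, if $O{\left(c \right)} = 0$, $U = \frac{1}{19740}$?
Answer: $- \frac{822743460}{241282021} \approx -3.4099$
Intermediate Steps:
$U = \frac{1}{19740} \approx 5.0659 \cdot 10^{-5}$
$t{\left(S,p \right)} = 6 S + 12 p$ ($t{\left(S,p \right)} = - 3 \left(- 2 S - 4 p\right) = - 3 \left(- 4 p - 2 S\right) = 6 S + 12 p$)
$W{\left(h \right)} = 900$ ($W{\left(h \right)} = \left(6 \left(-5\right) + 12 \cdot 0\right)^{2} = \left(-30 + 0\right)^{2} = \left(-30\right)^{2} = 900$)
$\frac{-42579 + W{\left(-94 + 18 \right)}}{12223 + U} = \frac{-42579 + 900}{12223 + \frac{1}{19740}} = - \frac{41679}{\frac{241282021}{19740}} = \left(-41679\right) \frac{19740}{241282021} = - \frac{822743460}{241282021}$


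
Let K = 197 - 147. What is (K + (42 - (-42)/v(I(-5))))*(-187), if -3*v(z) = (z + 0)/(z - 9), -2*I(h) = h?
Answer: -392326/5 ≈ -78465.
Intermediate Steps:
I(h) = -h/2
v(z) = -z/(3*(-9 + z)) (v(z) = -(z + 0)/(3*(z - 9)) = -z/(3*(-9 + z)))
K = 50
(K + (42 - (-42)/v(I(-5))))*(-187) = (50 + (42 - (-42)/((-(-½*(-5))/(-27 + 3*(-½*(-5)))))))*(-187) = (50 + (42 - (-42)/((-1*5/2/(-27 + 3*(5/2))))))*(-187) = (50 + (42 - (-42)/((-1*5/2/(-27 + 15/2)))))*(-187) = (50 + (42 - (-42)/((-1*5/2/(-39/2)))))*(-187) = (50 + (42 - (-42)/((-1*5/2*(-2/39)))))*(-187) = (50 + (42 - (-42)/5/39))*(-187) = (50 + (42 - (-42)*39/5))*(-187) = (50 + (42 - 1*(-1638/5)))*(-187) = (50 + (42 + 1638/5))*(-187) = (50 + 1848/5)*(-187) = (2098/5)*(-187) = -392326/5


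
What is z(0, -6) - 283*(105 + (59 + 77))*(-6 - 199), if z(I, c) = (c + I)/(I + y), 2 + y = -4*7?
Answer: 69908076/5 ≈ 1.3982e+7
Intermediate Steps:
y = -30 (y = -2 - 4*7 = -2 - 28 = -30)
z(I, c) = (I + c)/(-30 + I) (z(I, c) = (c + I)/(I - 30) = (I + c)/(-30 + I))
z(0, -6) - 283*(105 + (59 + 77))*(-6 - 199) = (0 - 6)/(-30 + 0) - 283*(105 + (59 + 77))*(-6 - 199) = -6/(-30) - 283*(105 + 136)*(-205) = -1/30*(-6) - 68203*(-205) = 1/5 - 283*(-49405) = 1/5 + 13981615 = 69908076/5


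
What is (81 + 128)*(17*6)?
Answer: 21318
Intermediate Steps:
(81 + 128)*(17*6) = 209*102 = 21318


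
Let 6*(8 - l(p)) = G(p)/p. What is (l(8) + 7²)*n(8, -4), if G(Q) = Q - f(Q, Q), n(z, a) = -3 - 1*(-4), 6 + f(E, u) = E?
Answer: 455/8 ≈ 56.875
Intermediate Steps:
f(E, u) = -6 + E
n(z, a) = 1 (n(z, a) = -3 + 4 = 1)
G(Q) = 6 (G(Q) = Q - (-6 + Q) = Q + (6 - Q) = 6)
l(p) = 8 - 1/p
(l(8) + 7²)*n(8, -4) = ((8 - 1/8) + 7²)*1 = ((8 - 1*⅛) + 49)*1 = ((8 - ⅛) + 49)*1 = (63/8 + 49)*1 = (455/8)*1 = 455/8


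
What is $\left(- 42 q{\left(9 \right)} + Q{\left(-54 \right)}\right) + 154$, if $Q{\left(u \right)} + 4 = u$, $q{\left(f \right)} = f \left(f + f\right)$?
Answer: $-6708$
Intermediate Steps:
$q{\left(f \right)} = 2 f^{2}$ ($q{\left(f \right)} = f 2 f = 2 f^{2}$)
$Q{\left(u \right)} = -4 + u$
$\left(- 42 q{\left(9 \right)} + Q{\left(-54 \right)}\right) + 154 = \left(- 42 \cdot 2 \cdot 9^{2} - 58\right) + 154 = \left(- 42 \cdot 2 \cdot 81 - 58\right) + 154 = \left(\left(-42\right) 162 - 58\right) + 154 = \left(-6804 - 58\right) + 154 = -6862 + 154 = -6708$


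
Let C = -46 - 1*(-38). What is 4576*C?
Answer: -36608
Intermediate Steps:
C = -8 (C = -46 + 38 = -8)
4576*C = 4576*(-8) = -36608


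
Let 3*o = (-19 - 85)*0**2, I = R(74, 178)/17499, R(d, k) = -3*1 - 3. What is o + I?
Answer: -2/5833 ≈ -0.00034288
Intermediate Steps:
R(d, k) = -6 (R(d, k) = -3 - 3 = -6)
I = -2/5833 (I = -6/17499 = -6*1/17499 = -2/5833 ≈ -0.00034288)
o = 0 (o = ((-19 - 85)*0**2)/3 = (-104*0)/3 = (1/3)*0 = 0)
o + I = 0 - 2/5833 = -2/5833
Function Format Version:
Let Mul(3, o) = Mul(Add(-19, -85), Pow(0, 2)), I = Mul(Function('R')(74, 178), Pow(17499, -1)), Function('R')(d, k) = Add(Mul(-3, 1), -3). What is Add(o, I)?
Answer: Rational(-2, 5833) ≈ -0.00034288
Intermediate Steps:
Function('R')(d, k) = -6 (Function('R')(d, k) = Add(-3, -3) = -6)
I = Rational(-2, 5833) (I = Mul(-6, Pow(17499, -1)) = Mul(-6, Rational(1, 17499)) = Rational(-2, 5833) ≈ -0.00034288)
o = 0 (o = Mul(Rational(1, 3), Mul(Add(-19, -85), Pow(0, 2))) = Mul(Rational(1, 3), Mul(-104, 0)) = Mul(Rational(1, 3), 0) = 0)
Add(o, I) = Add(0, Rational(-2, 5833)) = Rational(-2, 5833)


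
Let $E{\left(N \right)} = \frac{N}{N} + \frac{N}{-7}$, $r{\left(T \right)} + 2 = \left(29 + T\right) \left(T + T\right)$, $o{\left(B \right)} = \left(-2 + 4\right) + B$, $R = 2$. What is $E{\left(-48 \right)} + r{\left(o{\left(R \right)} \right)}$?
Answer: $\frac{1889}{7} \approx 269.86$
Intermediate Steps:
$o{\left(B \right)} = 2 + B$
$r{\left(T \right)} = -2 + 2 T \left(29 + T\right)$ ($r{\left(T \right)} = -2 + \left(29 + T\right) \left(T + T\right) = -2 + \left(29 + T\right) 2 T = -2 + 2 T \left(29 + T\right)$)
$E{\left(N \right)} = 1 - \frac{N}{7}$ ($E{\left(N \right)} = 1 + N \left(- \frac{1}{7}\right) = 1 - \frac{N}{7}$)
$E{\left(-48 \right)} + r{\left(o{\left(R \right)} \right)} = \left(1 - - \frac{48}{7}\right) + \left(-2 + 2 \left(2 + 2\right)^{2} + 58 \left(2 + 2\right)\right) = \left(1 + \frac{48}{7}\right) + \left(-2 + 2 \cdot 4^{2} + 58 \cdot 4\right) = \frac{55}{7} + \left(-2 + 2 \cdot 16 + 232\right) = \frac{55}{7} + \left(-2 + 32 + 232\right) = \frac{55}{7} + 262 = \frac{1889}{7}$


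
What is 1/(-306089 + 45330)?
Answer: -1/260759 ≈ -3.8350e-6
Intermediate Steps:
1/(-306089 + 45330) = 1/(-260759) = -1/260759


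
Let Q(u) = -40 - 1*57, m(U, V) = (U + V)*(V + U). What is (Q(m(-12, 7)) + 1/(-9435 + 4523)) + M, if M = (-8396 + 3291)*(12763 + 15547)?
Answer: -709895242065/4912 ≈ -1.4452e+8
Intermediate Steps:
M = -144522550 (M = -5105*28310 = -144522550)
m(U, V) = (U + V)**2 (m(U, V) = (U + V)*(U + V) = (U + V)**2)
Q(u) = -97 (Q(u) = -40 - 57 = -97)
(Q(m(-12, 7)) + 1/(-9435 + 4523)) + M = (-97 + 1/(-9435 + 4523)) - 144522550 = (-97 + 1/(-4912)) - 144522550 = (-97 - 1/4912) - 144522550 = -476465/4912 - 144522550 = -709895242065/4912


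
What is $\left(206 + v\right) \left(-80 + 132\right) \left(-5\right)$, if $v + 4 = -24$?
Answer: $-46280$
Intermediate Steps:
$v = -28$ ($v = -4 - 24 = -28$)
$\left(206 + v\right) \left(-80 + 132\right) \left(-5\right) = \left(206 - 28\right) \left(-80 + 132\right) \left(-5\right) = 178 \cdot 52 \left(-5\right) = 9256 \left(-5\right) = -46280$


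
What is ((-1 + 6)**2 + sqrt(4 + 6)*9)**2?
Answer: 1435 + 450*sqrt(10) ≈ 2858.0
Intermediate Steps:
((-1 + 6)**2 + sqrt(4 + 6)*9)**2 = (5**2 + sqrt(10)*9)**2 = (25 + 9*sqrt(10))**2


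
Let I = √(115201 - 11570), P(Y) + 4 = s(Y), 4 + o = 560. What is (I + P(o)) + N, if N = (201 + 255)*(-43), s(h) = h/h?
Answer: -19611 + √103631 ≈ -19289.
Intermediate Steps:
o = 556 (o = -4 + 560 = 556)
s(h) = 1
P(Y) = -3 (P(Y) = -4 + 1 = -3)
N = -19608 (N = 456*(-43) = -19608)
I = √103631 ≈ 321.92
(I + P(o)) + N = (√103631 - 3) - 19608 = (-3 + √103631) - 19608 = -19611 + √103631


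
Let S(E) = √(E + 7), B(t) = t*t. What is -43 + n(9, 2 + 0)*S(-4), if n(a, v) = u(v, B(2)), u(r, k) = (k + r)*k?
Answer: -43 + 24*√3 ≈ -1.4308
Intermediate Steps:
B(t) = t²
S(E) = √(7 + E)
u(r, k) = k*(k + r)
n(a, v) = 16 + 4*v (n(a, v) = 2²*(2² + v) = 4*(4 + v) = 16 + 4*v)
-43 + n(9, 2 + 0)*S(-4) = -43 + (16 + 4*(2 + 0))*√(7 - 4) = -43 + (16 + 4*2)*√3 = -43 + (16 + 8)*√3 = -43 + 24*√3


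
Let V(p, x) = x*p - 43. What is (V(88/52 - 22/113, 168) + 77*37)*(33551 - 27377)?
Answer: 27731224836/1469 ≈ 1.8878e+7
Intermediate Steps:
V(p, x) = -43 + p*x (V(p, x) = p*x - 43 = -43 + p*x)
(V(88/52 - 22/113, 168) + 77*37)*(33551 - 27377) = ((-43 + (88/52 - 22/113)*168) + 77*37)*(33551 - 27377) = ((-43 + (88*(1/52) - 22*1/113)*168) + 2849)*6174 = ((-43 + (22/13 - 22/113)*168) + 2849)*6174 = ((-43 + (2200/1469)*168) + 2849)*6174 = ((-43 + 369600/1469) + 2849)*6174 = (306433/1469 + 2849)*6174 = (4491614/1469)*6174 = 27731224836/1469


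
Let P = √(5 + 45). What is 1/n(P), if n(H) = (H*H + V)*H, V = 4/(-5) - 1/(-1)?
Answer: √2/502 ≈ 0.0028172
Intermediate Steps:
P = 5*√2 (P = √50 = 5*√2 ≈ 7.0711)
V = ⅕ (V = 4*(-⅕) - 1*(-1) = -⅘ + 1 = ⅕ ≈ 0.20000)
n(H) = H*(⅕ + H²) (n(H) = (H*H + ⅕)*H = (H² + ⅕)*H = (⅕ + H²)*H = H*(⅕ + H²))
1/n(P) = 1/((5*√2)³ + (5*√2)/5) = 1/(250*√2 + √2) = 1/(251*√2) = √2/502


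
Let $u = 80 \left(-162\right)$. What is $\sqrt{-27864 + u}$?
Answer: $54 i \sqrt{14} \approx 202.05 i$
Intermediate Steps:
$u = -12960$
$\sqrt{-27864 + u} = \sqrt{-27864 - 12960} = \sqrt{-40824} = 54 i \sqrt{14}$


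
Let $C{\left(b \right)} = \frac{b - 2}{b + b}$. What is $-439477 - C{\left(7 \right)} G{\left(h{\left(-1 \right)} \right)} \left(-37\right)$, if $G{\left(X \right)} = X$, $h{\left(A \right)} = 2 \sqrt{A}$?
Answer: $-439477 + \frac{185 i}{7} \approx -4.3948 \cdot 10^{5} + 26.429 i$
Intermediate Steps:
$C{\left(b \right)} = \frac{-2 + b}{2 b}$
$-439477 - C{\left(7 \right)} G{\left(h{\left(-1 \right)} \right)} \left(-37\right) = -439477 - \frac{-2 + 7}{2 \cdot 7} \cdot 2 \sqrt{-1} \left(-37\right) = -439477 - \frac{1}{2} \cdot \frac{1}{7} \cdot 5 \cdot 2 i \left(-37\right) = -439477 - \frac{5 \cdot 2 i}{14} \left(-37\right) = -439477 - \frac{5 i}{7} \left(-37\right) = -439477 - - \frac{185 i}{7} = -439477 + \frac{185 i}{7}$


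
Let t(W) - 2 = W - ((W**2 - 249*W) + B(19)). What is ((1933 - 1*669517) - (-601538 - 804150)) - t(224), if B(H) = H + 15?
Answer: 732312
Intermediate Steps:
B(H) = 15 + H
t(W) = -32 - W**2 + 250*W (t(W) = 2 + (W - ((W**2 - 249*W) + (15 + 19))) = 2 + (W - ((W**2 - 249*W) + 34)) = 2 + (W - (34 + W**2 - 249*W)) = 2 + (W + (-34 - W**2 + 249*W)) = 2 + (-34 - W**2 + 250*W) = -32 - W**2 + 250*W)
((1933 - 1*669517) - (-601538 - 804150)) - t(224) = ((1933 - 1*669517) - (-601538 - 804150)) - (-32 - 1*224**2 + 250*224) = ((1933 - 669517) - 1*(-1405688)) - (-32 - 1*50176 + 56000) = (-667584 + 1405688) - (-32 - 50176 + 56000) = 738104 - 1*5792 = 738104 - 5792 = 732312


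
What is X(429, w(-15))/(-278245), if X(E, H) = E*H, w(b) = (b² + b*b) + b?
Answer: -3393/5059 ≈ -0.67069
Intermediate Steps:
w(b) = b + 2*b² (w(b) = (b² + b²) + b = 2*b² + b = b + 2*b²)
X(429, w(-15))/(-278245) = (429*(-15*(1 + 2*(-15))))/(-278245) = (429*(-15*(1 - 30)))*(-1/278245) = (429*(-15*(-29)))*(-1/278245) = (429*435)*(-1/278245) = 186615*(-1/278245) = -3393/5059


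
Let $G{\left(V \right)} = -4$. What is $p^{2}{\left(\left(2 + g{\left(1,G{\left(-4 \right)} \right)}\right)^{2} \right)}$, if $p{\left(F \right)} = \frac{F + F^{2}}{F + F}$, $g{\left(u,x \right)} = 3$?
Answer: $169$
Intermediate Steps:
$p{\left(F \right)} = \frac{F + F^{2}}{2 F}$
$p^{2}{\left(\left(2 + g{\left(1,G{\left(-4 \right)} \right)}\right)^{2} \right)} = \left(\frac{1}{2} + \frac{\left(2 + 3\right)^{2}}{2}\right)^{2} = \left(\frac{1}{2} + \frac{5^{2}}{2}\right)^{2} = \left(\frac{1}{2} + \frac{1}{2} \cdot 25\right)^{2} = \left(\frac{1}{2} + \frac{25}{2}\right)^{2} = 13^{2} = 169$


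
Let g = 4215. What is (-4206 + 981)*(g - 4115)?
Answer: -322500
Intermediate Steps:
(-4206 + 981)*(g - 4115) = (-4206 + 981)*(4215 - 4115) = -3225*100 = -322500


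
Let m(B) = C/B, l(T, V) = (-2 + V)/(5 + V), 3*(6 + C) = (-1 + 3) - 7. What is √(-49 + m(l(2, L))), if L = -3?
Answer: I*√10335/15 ≈ 6.7774*I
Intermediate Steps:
C = -23/3 (C = -6 + ((-1 + 3) - 7)/3 = -6 + (2 - 7)/3 = -6 + (⅓)*(-5) = -6 - 5/3 = -23/3 ≈ -7.6667)
l(T, V) = (-2 + V)/(5 + V)
m(B) = -23/(3*B)
√(-49 + m(l(2, L))) = √(-49 - 23*(5 - 3)/(-2 - 3)/3) = √(-49 - 23/(3*(-5/2))) = √(-49 - 23/3*(-⅖)) = √(-49 + 46/15) = √(-689/15) = I*√10335/15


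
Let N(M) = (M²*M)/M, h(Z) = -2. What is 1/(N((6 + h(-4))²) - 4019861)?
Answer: -1/4019605 ≈ -2.4878e-7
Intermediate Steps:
N(M) = M² (N(M) = M³/M = M²)
1/(N((6 + h(-4))²) - 4019861) = 1/(((6 - 2)²)² - 4019861) = 1/((4²)² - 4019861) = 1/(16² - 4019861) = 1/(256 - 4019861) = 1/(-4019605) = -1/4019605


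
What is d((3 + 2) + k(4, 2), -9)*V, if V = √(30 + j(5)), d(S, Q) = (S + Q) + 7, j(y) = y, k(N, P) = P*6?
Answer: 15*√35 ≈ 88.741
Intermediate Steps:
k(N, P) = 6*P
d(S, Q) = 7 + Q + S (d(S, Q) = (Q + S) + 7 = 7 + Q + S)
V = √35 (V = √(30 + 5) = √35 ≈ 5.9161)
d((3 + 2) + k(4, 2), -9)*V = (7 - 9 + ((3 + 2) + 6*2))*√35 = (7 - 9 + (5 + 12))*√35 = (7 - 9 + 17)*√35 = 15*√35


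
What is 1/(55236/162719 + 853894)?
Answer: 162719/138944833022 ≈ 1.1711e-6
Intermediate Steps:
1/(55236/162719 + 853894) = 1/(138944833022/162719) = 162719/138944833022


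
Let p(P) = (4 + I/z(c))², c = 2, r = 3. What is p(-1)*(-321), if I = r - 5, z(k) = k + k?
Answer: -15729/4 ≈ -3932.3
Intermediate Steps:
z(k) = 2*k
I = -2 (I = 3 - 5 = -2)
p(P) = 49/4 (p(P) = (4 - 2/(2*2))² = (4 - 2/4)² = (4 - 2*¼)² = (4 - ½)² = (7/2)² = 49/4)
p(-1)*(-321) = (49/4)*(-321) = -15729/4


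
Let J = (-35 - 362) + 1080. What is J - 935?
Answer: -252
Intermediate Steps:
J = 683 (J = -397 + 1080 = 683)
J - 935 = 683 - 935 = -252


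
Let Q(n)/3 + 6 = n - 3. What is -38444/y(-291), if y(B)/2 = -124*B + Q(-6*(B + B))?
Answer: -19222/46533 ≈ -0.41308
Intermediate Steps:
Q(n) = -27 + 3*n (Q(n) = -18 + 3*(n - 3) = -18 + 3*(-3 + n) = -18 + (-9 + 3*n) = -27 + 3*n)
y(B) = -54 - 320*B (y(B) = 2*(-124*B + (-27 + 3*(-6*(B + B)))) = 2*(-124*B + (-27 + 3*(-12*B))) = 2*(-124*B + (-27 - 36*B)) = 2*(-27 - 160*B) = -54 - 320*B)
-38444/y(-291) = -38444/(-54 - 320*(-291)) = -38444/(-54 + 93120) = -38444/93066 = -38444*1/93066 = -19222/46533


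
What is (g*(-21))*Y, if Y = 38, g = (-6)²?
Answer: -28728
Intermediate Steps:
g = 36
(g*(-21))*Y = (36*(-21))*38 = -756*38 = -28728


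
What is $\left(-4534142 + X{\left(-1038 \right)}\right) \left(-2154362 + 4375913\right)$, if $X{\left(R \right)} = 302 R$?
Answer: $-10769230615518$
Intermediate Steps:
$\left(-4534142 + X{\left(-1038 \right)}\right) \left(-2154362 + 4375913\right) = \left(-4534142 + 302 \left(-1038\right)\right) \left(-2154362 + 4375913\right) = \left(-4534142 - 313476\right) 2221551 = \left(-4847618\right) 2221551 = -10769230615518$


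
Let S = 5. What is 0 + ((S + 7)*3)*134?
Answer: 4824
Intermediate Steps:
0 + ((S + 7)*3)*134 = 0 + ((5 + 7)*3)*134 = 0 + (12*3)*134 = 0 + 36*134 = 0 + 4824 = 4824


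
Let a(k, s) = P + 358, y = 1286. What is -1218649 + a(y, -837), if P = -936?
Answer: -1219227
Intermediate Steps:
a(k, s) = -578 (a(k, s) = -936 + 358 = -578)
-1218649 + a(y, -837) = -1218649 - 578 = -1219227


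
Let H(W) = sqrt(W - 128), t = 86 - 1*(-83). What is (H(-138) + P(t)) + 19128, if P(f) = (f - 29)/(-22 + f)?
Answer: 401708/21 + I*sqrt(266) ≈ 19129.0 + 16.31*I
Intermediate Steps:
t = 169 (t = 86 + 83 = 169)
P(f) = (-29 + f)/(-22 + f)
H(W) = sqrt(-128 + W)
(H(-138) + P(t)) + 19128 = (sqrt(-128 - 138) + (-29 + 169)/(-22 + 169)) + 19128 = (sqrt(-266) + 140/147) + 19128 = (I*sqrt(266) + (1/147)*140) + 19128 = (I*sqrt(266) + 20/21) + 19128 = (20/21 + I*sqrt(266)) + 19128 = 401708/21 + I*sqrt(266)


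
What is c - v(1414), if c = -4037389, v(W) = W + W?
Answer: -4040217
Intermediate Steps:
v(W) = 2*W
c - v(1414) = -4037389 - 2*1414 = -4037389 - 1*2828 = -4037389 - 2828 = -4040217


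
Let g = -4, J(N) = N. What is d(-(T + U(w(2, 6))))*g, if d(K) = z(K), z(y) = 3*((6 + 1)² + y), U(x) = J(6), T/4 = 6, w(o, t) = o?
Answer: -228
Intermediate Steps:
T = 24 (T = 4*6 = 24)
U(x) = 6
z(y) = 147 + 3*y (z(y) = 3*(7² + y) = 3*(49 + y) = 147 + 3*y)
d(K) = 147 + 3*K
d(-(T + U(w(2, 6))))*g = (147 + 3*(-(24 + 6)))*(-4) = (147 + 3*(-1*30))*(-4) = (147 + 3*(-30))*(-4) = (147 - 90)*(-4) = 57*(-4) = -228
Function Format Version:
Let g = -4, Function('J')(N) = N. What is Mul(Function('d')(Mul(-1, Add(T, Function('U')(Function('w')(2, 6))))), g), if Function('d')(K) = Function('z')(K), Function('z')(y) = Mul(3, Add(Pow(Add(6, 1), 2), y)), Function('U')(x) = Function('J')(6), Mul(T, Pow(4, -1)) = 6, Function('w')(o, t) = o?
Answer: -228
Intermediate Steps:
T = 24 (T = Mul(4, 6) = 24)
Function('U')(x) = 6
Function('z')(y) = Add(147, Mul(3, y)) (Function('z')(y) = Mul(3, Add(Pow(7, 2), y)) = Mul(3, Add(49, y)) = Add(147, Mul(3, y)))
Function('d')(K) = Add(147, Mul(3, K))
Mul(Function('d')(Mul(-1, Add(T, Function('U')(Function('w')(2, 6))))), g) = Mul(Add(147, Mul(3, Mul(-1, Add(24, 6)))), -4) = Mul(Add(147, Mul(3, Mul(-1, 30))), -4) = Mul(Add(147, Mul(3, -30)), -4) = Mul(Add(147, -90), -4) = Mul(57, -4) = -228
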